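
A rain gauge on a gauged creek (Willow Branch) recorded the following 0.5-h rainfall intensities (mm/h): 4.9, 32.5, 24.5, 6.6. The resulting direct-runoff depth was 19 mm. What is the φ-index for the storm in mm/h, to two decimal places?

φ ≈ 9.50 mm/h

Only the 2 blocks with intensity above φ contribute runoff: 32.5, 24.5 mm/h.
Σ(I−φ)·Δt = d  ⇒  (32.5+24.5 − 2φ)·0.5 = 19
φ = (57.00 − 19/0.5) / 2 = 9.50 mm/h.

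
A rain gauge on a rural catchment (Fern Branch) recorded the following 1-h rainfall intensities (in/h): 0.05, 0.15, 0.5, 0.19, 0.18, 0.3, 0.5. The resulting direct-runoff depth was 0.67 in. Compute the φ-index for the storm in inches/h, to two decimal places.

φ ≈ 0.21 in/h

Only the 3 blocks with intensity above φ contribute runoff: 0.5, 0.3, 0.5 in/h.
Σ(I−φ)·Δt = d  ⇒  (0.5+0.3+0.5 − 3φ)·1 = 0.67
φ = (1.300 − 0.67/1) / 3 = 0.21 in/h.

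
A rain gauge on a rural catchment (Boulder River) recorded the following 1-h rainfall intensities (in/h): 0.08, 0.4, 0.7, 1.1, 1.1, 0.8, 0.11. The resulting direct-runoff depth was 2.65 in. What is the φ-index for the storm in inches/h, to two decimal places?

Only the 5 blocks with intensity above φ contribute runoff: 0.4, 0.7, 1.1, 1.1, 0.8 in/h.
Σ(I−φ)·Δt = d  ⇒  (0.4+0.7+1.1+1.1+0.8 − 5φ)·1 = 2.65
φ = (4.100 − 2.65/1) / 5 = 0.29 in/h.

φ ≈ 0.29 in/h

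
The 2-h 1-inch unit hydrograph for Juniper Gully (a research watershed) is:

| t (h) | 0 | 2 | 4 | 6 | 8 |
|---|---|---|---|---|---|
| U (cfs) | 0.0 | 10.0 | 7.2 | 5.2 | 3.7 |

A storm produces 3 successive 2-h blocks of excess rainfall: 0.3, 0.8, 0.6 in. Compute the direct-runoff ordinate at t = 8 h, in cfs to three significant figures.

By discrete convolution, Q_j = Σ (P_i / 1 in) · U_{j−i}.
At t = 8 h (j=4): Q = (0.3/1)·3.7 + (0.8/1)·5.2 + (0.6/1)·7.2 = 9.59 cfs.

Q ≈ 9.59 cfs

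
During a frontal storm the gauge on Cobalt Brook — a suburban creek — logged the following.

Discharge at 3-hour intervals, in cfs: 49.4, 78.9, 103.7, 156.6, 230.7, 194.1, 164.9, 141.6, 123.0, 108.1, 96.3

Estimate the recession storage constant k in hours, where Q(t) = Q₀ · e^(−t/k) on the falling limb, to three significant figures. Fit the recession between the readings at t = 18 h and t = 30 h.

k ≈ 22.3 h

On the falling limb, Q drops from 164.9 to 96.3 cfs between t = 18 h and t = 30 h (Δt = 12 h).
k = −Δt / ln(Q₂/Q₁) = −12 / ln(96.3/164.9) = 22.3 h.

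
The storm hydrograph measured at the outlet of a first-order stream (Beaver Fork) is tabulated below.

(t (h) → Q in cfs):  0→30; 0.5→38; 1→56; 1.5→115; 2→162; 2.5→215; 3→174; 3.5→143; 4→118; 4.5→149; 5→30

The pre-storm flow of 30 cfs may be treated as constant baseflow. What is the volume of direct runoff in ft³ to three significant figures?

Direct-runoff ordinates (Q − Q_b): 0.0, 8.0, 26.0, 85.0, 132.0, 185.0, 144.0, 113.0, 88.0, 119.0, 0.0 cfs.
ΣQ_DR = 900.0 cfs.
With Δt = 0.5 h = 1800 s, V = ΣQ_DR · Δt = 900.0 × 1800 = 1.62 × 10^6 ft³.

V ≈ 1.62 × 10^6 ft³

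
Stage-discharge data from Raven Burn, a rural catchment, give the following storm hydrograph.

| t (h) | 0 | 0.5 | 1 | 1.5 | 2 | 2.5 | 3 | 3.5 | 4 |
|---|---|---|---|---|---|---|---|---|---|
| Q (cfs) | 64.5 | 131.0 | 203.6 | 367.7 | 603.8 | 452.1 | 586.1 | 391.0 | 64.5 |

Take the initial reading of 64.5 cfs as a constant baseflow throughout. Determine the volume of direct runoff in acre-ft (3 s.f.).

Direct-runoff ordinates (Q − Q_b): 0.0, 66.5, 139.1, 303.2, 539.3, 387.6, 521.6, 326.5, 0.0 cfs.
ΣQ_DR = 2284 cfs.
With Δt = 0.5 h = 1800 s, V = ΣQ_DR · Δt = 2284 × 1800 = 4.11 × 10^6 ft³ = 94.4 acre-ft.

V ≈ 94.4 acre-ft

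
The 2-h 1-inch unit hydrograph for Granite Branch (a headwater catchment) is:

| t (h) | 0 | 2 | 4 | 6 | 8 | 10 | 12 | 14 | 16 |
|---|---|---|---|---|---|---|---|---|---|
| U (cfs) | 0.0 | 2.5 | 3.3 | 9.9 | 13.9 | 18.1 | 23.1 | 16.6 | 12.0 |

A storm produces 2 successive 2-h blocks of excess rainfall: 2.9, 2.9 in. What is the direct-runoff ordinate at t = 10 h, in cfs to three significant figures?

Q ≈ 92.8 cfs

By discrete convolution, Q_j = Σ (P_i / 1 in) · U_{j−i}.
At t = 10 h (j=5): Q = (2.9/1)·18.1 + (2.9/1)·13.9 = 92.8 cfs.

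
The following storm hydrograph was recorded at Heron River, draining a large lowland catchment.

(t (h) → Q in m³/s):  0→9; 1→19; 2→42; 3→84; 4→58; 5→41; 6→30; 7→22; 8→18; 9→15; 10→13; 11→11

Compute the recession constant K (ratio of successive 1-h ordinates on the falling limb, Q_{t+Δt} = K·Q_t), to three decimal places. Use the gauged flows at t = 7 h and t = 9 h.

Using the recession-limb readings at t = 7 h and t = 9 h: Q falls from 22 to 15 m³/s over 2 intervals.
K = (Q₂/Q₁)^(1/2) = (15/22)^(1/2) = 0.826.

K ≈ 0.826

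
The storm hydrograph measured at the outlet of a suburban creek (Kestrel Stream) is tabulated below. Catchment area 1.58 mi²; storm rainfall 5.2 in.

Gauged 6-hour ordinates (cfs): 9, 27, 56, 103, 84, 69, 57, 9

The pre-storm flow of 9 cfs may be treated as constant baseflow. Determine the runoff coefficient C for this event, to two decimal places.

ΣQ_DR = 342.0 cfs; V = ΣQ_DR·Δt = 7.387 × 10^6 ft³.
Runoff depth d = V / A = 2.012 in.
C = d / P = 2.012 / 5.2 = 0.39.

C ≈ 0.39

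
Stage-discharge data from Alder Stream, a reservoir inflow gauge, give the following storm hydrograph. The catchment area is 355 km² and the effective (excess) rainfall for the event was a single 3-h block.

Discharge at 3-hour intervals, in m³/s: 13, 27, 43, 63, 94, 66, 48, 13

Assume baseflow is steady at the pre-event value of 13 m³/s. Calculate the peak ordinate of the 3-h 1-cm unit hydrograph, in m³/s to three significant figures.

U_p ≈ 101 m³/s

Direct runoff: 0.0, 14.0, 30.0, 50.0, 81.0, 53.0, 35.0, 0.0 m³/s; ΣQ_DR = 263.0 m³/s, peak = 81.0 m³/s.
Runoff depth d = ΣQ_DR·Δt / A = 263.0 × 10800 / (355 km²) = 8.001 mm.
The 1-cm UH is the DRH scaled by (10 mm)/d, so U_p = 81.0 × 10/8.001 = 101 m³/s.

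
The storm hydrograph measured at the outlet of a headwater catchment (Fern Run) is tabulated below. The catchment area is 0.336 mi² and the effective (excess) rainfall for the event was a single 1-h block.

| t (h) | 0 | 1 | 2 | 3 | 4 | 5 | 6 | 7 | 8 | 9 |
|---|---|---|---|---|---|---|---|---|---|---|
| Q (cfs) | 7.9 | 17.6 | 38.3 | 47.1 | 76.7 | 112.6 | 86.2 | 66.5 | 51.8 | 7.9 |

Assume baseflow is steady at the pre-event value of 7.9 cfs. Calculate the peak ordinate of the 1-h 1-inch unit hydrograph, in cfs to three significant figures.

U_p ≈ 52.4 cfs

Direct runoff: 0.0, 9.7, 30.4, 39.2, 68.8, 104.7, 78.3, 58.6, 43.9, 0.0 cfs; ΣQ_DR = 433.6 cfs, peak = 104.7 cfs.
Runoff depth d = ΣQ_DR·Δt / A = 433.6 × 3600 / (0.336 mi²) = 2.000 in.
The 1-inch UH is the DRH scaled by (1 in)/d, so U_p = 104.7 × 1/2.000 = 52.4 cfs.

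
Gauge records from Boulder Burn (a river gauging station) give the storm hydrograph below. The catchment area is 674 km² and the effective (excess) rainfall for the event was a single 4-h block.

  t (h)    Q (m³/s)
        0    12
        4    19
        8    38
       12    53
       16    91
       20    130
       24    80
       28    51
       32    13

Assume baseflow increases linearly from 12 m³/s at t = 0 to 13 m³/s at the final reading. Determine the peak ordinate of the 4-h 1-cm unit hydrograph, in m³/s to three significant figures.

U_p ≈ 147 m³/s

Direct runoff: 0.00, 6.88, 25.75, 40.62, 78.50, 117.38, 67.25, 38.12, 0.00 m³/s; ΣQ_DR = 374.5 m³/s, peak = 117.38 m³/s.
Runoff depth d = ΣQ_DR·Δt / A = 374.5 × 14400 / (674 km²) = 8.001 mm.
The 1-cm UH is the DRH scaled by (10 mm)/d, so U_p = 117.38 × 10/8.001 = 147 m³/s.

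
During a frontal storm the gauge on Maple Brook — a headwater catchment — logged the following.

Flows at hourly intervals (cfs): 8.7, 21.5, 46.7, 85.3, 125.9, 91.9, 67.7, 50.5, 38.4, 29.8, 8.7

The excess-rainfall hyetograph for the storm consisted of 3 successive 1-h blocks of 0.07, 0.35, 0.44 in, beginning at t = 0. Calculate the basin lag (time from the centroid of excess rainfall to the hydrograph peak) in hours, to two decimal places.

Centroid of excess rainfall: t_c = Σ P_i·t̄_i / ΣP_i = 1.9302 h (block centres at 0.5, 1.5, 2.5 h).
Hydrograph peak occurs at t = 4 h, so basin lag t_L = 4 − 1.9302 = 2.07 h.

t_L ≈ 2.07 h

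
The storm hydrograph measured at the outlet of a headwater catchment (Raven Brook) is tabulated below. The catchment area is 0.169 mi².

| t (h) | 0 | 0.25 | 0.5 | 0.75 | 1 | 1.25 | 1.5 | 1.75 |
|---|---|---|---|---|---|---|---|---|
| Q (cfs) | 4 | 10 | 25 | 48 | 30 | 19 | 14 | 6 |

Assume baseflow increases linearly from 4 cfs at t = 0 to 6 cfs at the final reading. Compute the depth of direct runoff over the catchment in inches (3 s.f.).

Direct runoff: 0.00, 5.71, 20.43, 43.14, 24.86, 13.57, 8.29, 0.00 cfs; ΣQ_DR = 116.0 cfs.
V = ΣQ_DR · Δt = 116.0 × 900 s = 1.044 × 10^5 ft³.
Over A = 0.169 mi², depth = V / A = 0.266 in.

d ≈ 0.266 in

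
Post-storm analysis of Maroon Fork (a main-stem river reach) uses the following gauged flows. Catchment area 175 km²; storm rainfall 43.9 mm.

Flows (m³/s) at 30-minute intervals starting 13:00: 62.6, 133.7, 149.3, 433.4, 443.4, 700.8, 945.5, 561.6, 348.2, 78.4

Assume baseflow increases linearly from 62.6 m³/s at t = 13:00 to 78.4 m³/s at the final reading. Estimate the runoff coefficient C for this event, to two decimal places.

ΣQ_DR = 3152 m³/s; V = ΣQ_DR·Δt = 5.673 × 10^6 m³.
Runoff depth d = V / A = 32.42 mm.
C = d / P = 32.42 / 43.9 = 0.74.

C ≈ 0.74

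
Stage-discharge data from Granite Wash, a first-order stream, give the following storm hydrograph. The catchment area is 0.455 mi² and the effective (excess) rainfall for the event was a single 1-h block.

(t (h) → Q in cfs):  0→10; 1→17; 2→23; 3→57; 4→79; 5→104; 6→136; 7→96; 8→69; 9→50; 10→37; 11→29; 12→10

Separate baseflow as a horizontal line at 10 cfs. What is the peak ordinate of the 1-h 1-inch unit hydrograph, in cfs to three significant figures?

U_p ≈ 63.0 cfs

Direct runoff: 0.0, 7.0, 13.0, 47.0, 69.0, 94.0, 126.0, 86.0, 59.0, 40.0, 27.0, 19.0, 0.0 cfs; ΣQ_DR = 587.0 cfs, peak = 126.0 cfs.
Runoff depth d = ΣQ_DR·Δt / A = 587.0 × 3600 / (0.455 mi²) = 1.999 in.
The 1-inch UH is the DRH scaled by (1 in)/d, so U_p = 126.0 × 1/1.999 = 63.0 cfs.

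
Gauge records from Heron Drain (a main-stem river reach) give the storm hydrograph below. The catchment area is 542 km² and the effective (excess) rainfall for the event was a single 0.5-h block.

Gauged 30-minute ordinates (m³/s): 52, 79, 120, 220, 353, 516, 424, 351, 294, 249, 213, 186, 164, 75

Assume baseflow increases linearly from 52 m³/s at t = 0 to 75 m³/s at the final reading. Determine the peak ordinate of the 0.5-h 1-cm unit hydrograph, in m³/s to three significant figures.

U_p ≈ 569 m³/s

Direct runoff: 0.00, 25.23, 64.46, 162.69, 293.92, 455.15, 361.38, 286.62, 227.85, 181.08, 143.31, 114.54, 90.77, 0.00 m³/s; ΣQ_DR = 2407 m³/s, peak = 455.15 m³/s.
Runoff depth d = ΣQ_DR·Δt / A = 2407 × 1800 / (542 km²) = 7.994 mm.
The 1-cm UH is the DRH scaled by (10 mm)/d, so U_p = 455.15 × 10/7.994 = 569 m³/s.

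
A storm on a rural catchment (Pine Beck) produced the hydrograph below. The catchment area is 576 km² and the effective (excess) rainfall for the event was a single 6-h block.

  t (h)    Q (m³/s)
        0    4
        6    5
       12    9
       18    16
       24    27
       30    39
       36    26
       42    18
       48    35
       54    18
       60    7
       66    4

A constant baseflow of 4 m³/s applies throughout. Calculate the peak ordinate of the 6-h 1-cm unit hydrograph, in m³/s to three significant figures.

U_p ≈ 58.3 m³/s

Direct runoff: 0.0, 1.0, 5.0, 12.0, 23.0, 35.0, 22.0, 14.0, 31.0, 14.0, 3.0, 0.0 m³/s; ΣQ_DR = 160.0 m³/s, peak = 35.0 m³/s.
Runoff depth d = ΣQ_DR·Δt / A = 160.0 × 21600 / (576 km²) = 6.000 mm.
The 1-cm UH is the DRH scaled by (10 mm)/d, so U_p = 35.0 × 10/6.000 = 58.3 m³/s.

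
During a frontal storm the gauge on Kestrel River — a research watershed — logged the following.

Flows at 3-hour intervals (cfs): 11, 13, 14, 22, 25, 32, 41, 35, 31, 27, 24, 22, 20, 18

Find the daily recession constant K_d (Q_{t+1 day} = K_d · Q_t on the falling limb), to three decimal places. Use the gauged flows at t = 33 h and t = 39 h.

K_d ≈ 0.448

Between t = 33 h and t = 39 h the flow falls from 22 to 18 cfs over 2×3 h = 6 h.
Per-interval ratio K = (18/22)^(1/2) = 0.9045; K_d = K^(24/3) = 0.448.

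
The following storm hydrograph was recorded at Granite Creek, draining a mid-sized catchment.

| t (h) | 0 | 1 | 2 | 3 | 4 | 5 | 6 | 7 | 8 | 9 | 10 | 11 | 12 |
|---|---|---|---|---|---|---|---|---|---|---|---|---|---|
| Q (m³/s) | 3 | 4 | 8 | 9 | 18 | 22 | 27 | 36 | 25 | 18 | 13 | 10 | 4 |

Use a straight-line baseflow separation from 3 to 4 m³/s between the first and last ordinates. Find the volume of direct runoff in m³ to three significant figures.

V ≈ 5.45 × 10^5 m³

Direct-runoff ordinates (Q − Q_b): 0.00, 0.92, 4.83, 5.75, 14.67, 18.58, 23.50, 32.42, 21.33, 14.25, 9.17, 6.08, 0.00 m³/s.
ΣQ_DR = 151.5 m³/s.
With Δt = 1 h = 3600 s, V = ΣQ_DR · Δt = 151.5 × 3600 = 5.45 × 10^5 m³.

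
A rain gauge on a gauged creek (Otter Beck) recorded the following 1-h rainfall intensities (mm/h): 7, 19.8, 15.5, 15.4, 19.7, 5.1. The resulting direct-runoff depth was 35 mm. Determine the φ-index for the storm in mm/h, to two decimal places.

φ ≈ 8.85 mm/h

Only the 4 blocks with intensity above φ contribute runoff: 19.8, 15.5, 15.4, 19.7 mm/h.
Σ(I−φ)·Δt = d  ⇒  (19.8+15.5+15.4+19.7 − 4φ)·1 = 35
φ = (70.40 − 35/1) / 4 = 8.85 mm/h.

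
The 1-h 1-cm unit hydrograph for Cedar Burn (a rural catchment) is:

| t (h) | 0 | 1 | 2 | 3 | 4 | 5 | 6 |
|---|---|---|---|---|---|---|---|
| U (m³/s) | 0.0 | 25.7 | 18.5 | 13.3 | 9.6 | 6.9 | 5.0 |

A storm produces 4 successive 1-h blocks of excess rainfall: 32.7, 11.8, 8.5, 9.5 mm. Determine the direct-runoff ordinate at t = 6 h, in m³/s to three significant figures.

By discrete convolution, Q_j = Σ (P_i / 10 mm) · U_{j−i}.
At t = 6 h (j=6): Q = (32.7/10)·5.0 + (11.8/10)·6.9 + (8.5/10)·9.6 + (9.5/10)·13.3 = 45.3 m³/s.

Q ≈ 45.3 m³/s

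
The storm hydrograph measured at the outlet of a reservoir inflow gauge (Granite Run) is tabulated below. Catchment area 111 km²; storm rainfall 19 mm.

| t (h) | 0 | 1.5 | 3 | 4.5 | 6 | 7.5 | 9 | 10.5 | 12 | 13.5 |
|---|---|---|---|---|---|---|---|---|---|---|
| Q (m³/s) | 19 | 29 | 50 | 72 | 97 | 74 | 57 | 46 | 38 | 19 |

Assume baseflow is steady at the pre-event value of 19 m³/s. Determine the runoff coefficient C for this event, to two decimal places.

ΣQ_DR = 311.0 m³/s; V = ΣQ_DR·Δt = 1.679 × 10^6 m³.
Runoff depth d = V / A = 15.13 mm.
C = d / P = 15.13 / 19 = 0.80.

C ≈ 0.80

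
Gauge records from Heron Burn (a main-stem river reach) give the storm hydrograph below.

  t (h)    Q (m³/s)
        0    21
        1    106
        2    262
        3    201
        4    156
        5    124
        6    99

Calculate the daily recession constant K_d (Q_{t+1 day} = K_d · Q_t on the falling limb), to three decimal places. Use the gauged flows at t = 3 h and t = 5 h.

K_d ≈ 0.003

Between t = 3 h and t = 5 h the flow falls from 201 to 124 m³/s over 2×1 h = 2 h.
Per-interval ratio K = (124/201)^(1/2) = 0.7854; K_d = K^(24/1) = 0.003.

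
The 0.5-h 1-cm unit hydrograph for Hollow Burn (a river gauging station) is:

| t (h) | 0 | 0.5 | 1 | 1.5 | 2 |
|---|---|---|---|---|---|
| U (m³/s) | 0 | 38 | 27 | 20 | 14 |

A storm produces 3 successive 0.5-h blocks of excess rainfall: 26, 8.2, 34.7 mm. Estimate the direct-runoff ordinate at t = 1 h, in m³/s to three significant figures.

Q ≈ 101 m³/s

By discrete convolution, Q_j = Σ (P_i / 10 mm) · U_{j−i}.
At t = 1 h (j=2): Q = (26/10)·27 + (8.2/10)·38 + (34.7/10)·0 = 101 m³/s.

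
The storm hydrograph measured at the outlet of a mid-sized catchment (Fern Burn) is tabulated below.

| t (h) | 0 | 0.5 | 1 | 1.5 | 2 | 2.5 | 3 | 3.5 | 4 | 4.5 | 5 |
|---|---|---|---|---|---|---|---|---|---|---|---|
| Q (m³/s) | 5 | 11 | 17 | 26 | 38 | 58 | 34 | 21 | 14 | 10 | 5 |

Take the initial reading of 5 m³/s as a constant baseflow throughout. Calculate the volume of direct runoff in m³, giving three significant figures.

V ≈ 3.31 × 10^5 m³

Direct-runoff ordinates (Q − Q_b): 0.0, 6.0, 12.0, 21.0, 33.0, 53.0, 29.0, 16.0, 9.0, 5.0, 0.0 m³/s.
ΣQ_DR = 184.0 m³/s.
With Δt = 0.5 h = 1800 s, V = ΣQ_DR · Δt = 184.0 × 1800 = 3.31 × 10^5 m³.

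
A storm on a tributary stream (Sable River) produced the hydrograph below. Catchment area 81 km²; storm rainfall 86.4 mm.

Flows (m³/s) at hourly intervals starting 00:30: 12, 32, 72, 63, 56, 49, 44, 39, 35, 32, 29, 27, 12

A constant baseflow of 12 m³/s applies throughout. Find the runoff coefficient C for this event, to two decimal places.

ΣQ_DR = 346.0 m³/s; V = ΣQ_DR·Δt = 1.246 × 10^6 m³.
Runoff depth d = V / A = 15.38 mm.
C = d / P = 15.38 / 86.4 = 0.18.

C ≈ 0.18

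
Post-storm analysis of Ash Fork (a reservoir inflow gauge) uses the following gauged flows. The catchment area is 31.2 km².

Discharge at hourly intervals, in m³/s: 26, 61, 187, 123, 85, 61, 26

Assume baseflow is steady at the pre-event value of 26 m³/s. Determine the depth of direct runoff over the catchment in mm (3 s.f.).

d ≈ 44.7 mm

Direct runoff: 0.0, 35.0, 161.0, 97.0, 59.0, 35.0, 0.0 m³/s; ΣQ_DR = 387.0 m³/s.
V = ΣQ_DR · Δt = 387.0 × 3600 s = 1.393 × 10^6 m³.
Over A = 31.2 km², depth = V / A = 44.7 mm.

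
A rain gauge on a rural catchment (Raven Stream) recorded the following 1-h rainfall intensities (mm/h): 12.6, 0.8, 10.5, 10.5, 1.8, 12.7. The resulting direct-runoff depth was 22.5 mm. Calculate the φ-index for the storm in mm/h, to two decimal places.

φ ≈ 5.95 mm/h

Only the 4 blocks with intensity above φ contribute runoff: 12.6, 10.5, 10.5, 12.7 mm/h.
Σ(I−φ)·Δt = d  ⇒  (12.6+10.5+10.5+12.7 − 4φ)·1 = 22.5
φ = (46.30 − 22.5/1) / 4 = 5.95 mm/h.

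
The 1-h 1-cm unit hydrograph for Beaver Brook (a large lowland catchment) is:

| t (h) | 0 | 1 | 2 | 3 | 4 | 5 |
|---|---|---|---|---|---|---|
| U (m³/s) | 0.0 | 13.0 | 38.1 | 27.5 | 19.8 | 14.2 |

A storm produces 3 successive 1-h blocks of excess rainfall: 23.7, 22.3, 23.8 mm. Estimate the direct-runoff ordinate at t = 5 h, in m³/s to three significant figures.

Q ≈ 143 m³/s

By discrete convolution, Q_j = Σ (P_i / 10 mm) · U_{j−i}.
At t = 5 h (j=5): Q = (23.7/10)·14.2 + (22.3/10)·19.8 + (23.8/10)·27.5 = 143 m³/s.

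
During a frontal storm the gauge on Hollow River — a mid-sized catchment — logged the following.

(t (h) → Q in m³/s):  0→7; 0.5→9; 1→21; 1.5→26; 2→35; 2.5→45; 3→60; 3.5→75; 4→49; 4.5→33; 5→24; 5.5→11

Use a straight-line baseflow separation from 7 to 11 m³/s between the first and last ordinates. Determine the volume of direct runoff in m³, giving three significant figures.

V ≈ 5.17 × 10^5 m³

Direct-runoff ordinates (Q − Q_b): 0.00, 1.64, 13.27, 17.91, 26.55, 36.18, 50.82, 65.45, 39.09, 22.73, 13.36, 0.00 m³/s.
ΣQ_DR = 287.0 m³/s.
With Δt = 0.5 h = 1800 s, V = ΣQ_DR · Δt = 287.0 × 1800 = 5.17 × 10^5 m³.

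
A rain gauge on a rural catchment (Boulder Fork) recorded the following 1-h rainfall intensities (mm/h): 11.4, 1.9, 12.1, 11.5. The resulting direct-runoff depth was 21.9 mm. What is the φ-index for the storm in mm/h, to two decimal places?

φ ≈ 4.37 mm/h

Only the 3 blocks with intensity above φ contribute runoff: 11.4, 12.1, 11.5 mm/h.
Σ(I−φ)·Δt = d  ⇒  (11.4+12.1+11.5 − 3φ)·1 = 21.9
φ = (35.00 − 21.9/1) / 3 = 4.37 mm/h.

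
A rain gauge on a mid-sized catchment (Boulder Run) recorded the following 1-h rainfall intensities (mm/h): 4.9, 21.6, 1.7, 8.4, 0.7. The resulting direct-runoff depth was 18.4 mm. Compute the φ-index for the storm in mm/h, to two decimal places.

φ ≈ 5.80 mm/h

Only the 2 blocks with intensity above φ contribute runoff: 21.6, 8.4 mm/h.
Σ(I−φ)·Δt = d  ⇒  (21.6+8.4 − 2φ)·1 = 18.4
φ = (30.00 − 18.4/1) / 2 = 5.80 mm/h.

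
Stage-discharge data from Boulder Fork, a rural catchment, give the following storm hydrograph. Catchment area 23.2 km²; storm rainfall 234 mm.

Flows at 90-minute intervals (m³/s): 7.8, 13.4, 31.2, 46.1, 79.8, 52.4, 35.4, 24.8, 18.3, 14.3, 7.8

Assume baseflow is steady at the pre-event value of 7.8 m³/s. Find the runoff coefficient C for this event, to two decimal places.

ΣQ_DR = 245.5 m³/s; V = ΣQ_DR·Δt = 1.326 × 10^6 m³.
Runoff depth d = V / A = 57.14 mm.
C = d / P = 57.14 / 234 = 0.24.

C ≈ 0.24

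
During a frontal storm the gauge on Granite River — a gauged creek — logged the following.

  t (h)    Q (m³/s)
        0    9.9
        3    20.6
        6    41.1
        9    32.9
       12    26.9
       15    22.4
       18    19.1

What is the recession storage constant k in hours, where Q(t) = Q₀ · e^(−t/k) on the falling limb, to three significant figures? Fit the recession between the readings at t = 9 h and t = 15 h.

k ≈ 15.6 h

On the falling limb, Q drops from 32.9 to 22.4 m³/s between t = 9 h and t = 15 h (Δt = 6 h).
k = −Δt / ln(Q₂/Q₁) = −6 / ln(22.4/32.9) = 15.6 h.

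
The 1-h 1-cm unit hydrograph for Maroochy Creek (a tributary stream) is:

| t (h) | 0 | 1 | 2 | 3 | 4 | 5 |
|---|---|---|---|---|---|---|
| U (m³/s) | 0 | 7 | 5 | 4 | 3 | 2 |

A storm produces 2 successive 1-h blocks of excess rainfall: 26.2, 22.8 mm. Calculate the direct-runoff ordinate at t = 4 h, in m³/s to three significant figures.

Q ≈ 17.0 m³/s

By discrete convolution, Q_j = Σ (P_i / 10 mm) · U_{j−i}.
At t = 4 h (j=4): Q = (26.2/10)·3 + (22.8/10)·4 = 17.0 m³/s.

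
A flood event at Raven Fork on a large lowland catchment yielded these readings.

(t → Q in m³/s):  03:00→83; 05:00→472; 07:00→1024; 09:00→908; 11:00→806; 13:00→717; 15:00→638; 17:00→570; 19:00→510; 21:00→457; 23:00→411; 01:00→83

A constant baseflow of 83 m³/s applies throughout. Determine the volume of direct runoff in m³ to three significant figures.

V ≈ 4.09 × 10^7 m³

Direct-runoff ordinates (Q − Q_b): 0.0, 389.0, 941.0, 825.0, 723.0, 634.0, 555.0, 487.0, 427.0, 374.0, 328.0, 0.0 m³/s.
ΣQ_DR = 5683 m³/s.
With Δt = 2 h = 7200 s, V = ΣQ_DR · Δt = 5683 × 7200 = 4.09 × 10^7 m³.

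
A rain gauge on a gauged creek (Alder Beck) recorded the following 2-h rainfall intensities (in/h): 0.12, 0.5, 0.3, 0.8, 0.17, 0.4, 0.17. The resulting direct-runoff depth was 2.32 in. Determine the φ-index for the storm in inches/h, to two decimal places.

φ ≈ 0.21 in/h

Only the 4 blocks with intensity above φ contribute runoff: 0.5, 0.3, 0.8, 0.4 in/h.
Σ(I−φ)·Δt = d  ⇒  (0.5+0.3+0.8+0.4 − 4φ)·2 = 2.32
φ = (2.000 − 2.32/2) / 4 = 0.21 in/h.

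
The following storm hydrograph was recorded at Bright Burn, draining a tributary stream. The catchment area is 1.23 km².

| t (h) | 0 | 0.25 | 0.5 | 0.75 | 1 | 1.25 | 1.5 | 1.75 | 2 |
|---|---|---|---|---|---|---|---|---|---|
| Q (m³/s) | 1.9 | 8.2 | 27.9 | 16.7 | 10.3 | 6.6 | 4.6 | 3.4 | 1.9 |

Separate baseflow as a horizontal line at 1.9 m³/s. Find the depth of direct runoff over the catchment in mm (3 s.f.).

d ≈ 47.1 mm

Direct runoff: 0.0, 6.3, 26.0, 14.8, 8.4, 4.7, 2.7, 1.5, 0.0 m³/s; ΣQ_DR = 64.40 m³/s.
V = ΣQ_DR · Δt = 64.40 × 900 s = 57960 m³.
Over A = 1.23 km², depth = V / A = 47.1 mm.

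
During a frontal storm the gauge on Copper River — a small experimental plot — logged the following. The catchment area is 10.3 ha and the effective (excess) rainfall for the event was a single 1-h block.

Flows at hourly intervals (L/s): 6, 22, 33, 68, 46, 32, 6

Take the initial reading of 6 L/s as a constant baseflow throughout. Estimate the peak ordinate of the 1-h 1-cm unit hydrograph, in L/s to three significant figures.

Direct runoff: 0.0, 16.0, 27.0, 62.0, 40.0, 26.0, 0.0 L/s; ΣQ_DR = 171.0 L/s, peak = 62.0 L/s.
Runoff depth d = ΣQ_DR·Δt / A = 171.0 × 3600 / (10.3 ha) = 5.977 mm.
The 1-cm UH is the DRH scaled by (10 mm)/d, so U_p = 62.0 × 10/5.977 = 104 L/s.

U_p ≈ 104 L/s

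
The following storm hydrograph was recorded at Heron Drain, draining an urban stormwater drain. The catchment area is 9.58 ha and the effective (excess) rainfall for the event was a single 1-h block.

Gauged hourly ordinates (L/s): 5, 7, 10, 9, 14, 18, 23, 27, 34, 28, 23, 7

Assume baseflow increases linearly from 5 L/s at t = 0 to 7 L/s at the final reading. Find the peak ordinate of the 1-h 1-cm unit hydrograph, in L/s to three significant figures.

U_p ≈ 55.1 L/s

Direct runoff: 0.00, 1.82, 4.64, 3.45, 8.27, 12.09, 16.91, 20.73, 27.55, 21.36, 16.18, 0.00 L/s; ΣQ_DR = 133.0 L/s, peak = 27.55 L/s.
Runoff depth d = ΣQ_DR·Δt / A = 133.0 × 3600 / (9.58 ha) = 4.998 mm.
The 1-cm UH is the DRH scaled by (10 mm)/d, so U_p = 27.55 × 10/4.998 = 55.1 L/s.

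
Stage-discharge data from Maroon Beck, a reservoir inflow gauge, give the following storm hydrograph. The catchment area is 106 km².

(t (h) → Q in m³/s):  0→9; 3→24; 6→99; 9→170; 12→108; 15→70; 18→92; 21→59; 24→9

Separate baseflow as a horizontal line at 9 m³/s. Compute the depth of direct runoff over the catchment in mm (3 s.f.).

d ≈ 57.0 mm

Direct runoff: 0.0, 15.0, 90.0, 161.0, 99.0, 61.0, 83.0, 50.0, 0.0 m³/s; ΣQ_DR = 559.0 m³/s.
V = ΣQ_DR · Δt = 559.0 × 10800 s = 6.037 × 10^6 m³.
Over A = 106 km², depth = V / A = 57.0 mm.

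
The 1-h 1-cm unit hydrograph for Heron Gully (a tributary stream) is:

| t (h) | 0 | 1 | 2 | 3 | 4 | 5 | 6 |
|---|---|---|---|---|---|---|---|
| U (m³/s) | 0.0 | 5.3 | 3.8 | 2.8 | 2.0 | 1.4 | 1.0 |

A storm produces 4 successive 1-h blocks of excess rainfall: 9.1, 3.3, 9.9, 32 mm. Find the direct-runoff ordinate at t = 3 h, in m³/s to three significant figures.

Q ≈ 9.05 m³/s

By discrete convolution, Q_j = Σ (P_i / 10 mm) · U_{j−i}.
At t = 3 h (j=3): Q = (9.1/10)·2.8 + (3.3/10)·3.8 + (9.9/10)·5.3 + (32/10)·0.0 = 9.05 m³/s.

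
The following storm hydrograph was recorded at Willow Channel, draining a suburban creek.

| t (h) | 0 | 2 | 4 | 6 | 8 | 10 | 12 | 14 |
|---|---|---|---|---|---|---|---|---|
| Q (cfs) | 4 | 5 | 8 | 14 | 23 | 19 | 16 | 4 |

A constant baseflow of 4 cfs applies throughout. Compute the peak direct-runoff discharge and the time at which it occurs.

Q_p = 19.0 cfs at t = 8 h

Subtracting baseflow gives direct-runoff ordinates: 0.0, 1.0, 4.0, 10.0, 19.0, 15.0, 12.0, 0.0 cfs.
The maximum is 19.0 cfs, occurring at the reading for t = 8 h.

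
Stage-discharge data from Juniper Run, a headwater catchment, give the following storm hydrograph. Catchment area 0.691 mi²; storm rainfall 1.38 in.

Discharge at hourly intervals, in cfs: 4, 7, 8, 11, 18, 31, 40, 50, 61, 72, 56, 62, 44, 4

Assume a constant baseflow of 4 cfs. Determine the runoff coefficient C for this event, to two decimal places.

C ≈ 0.67

ΣQ_DR = 412.0 cfs; V = ΣQ_DR·Δt = 1.483 × 10^6 ft³.
Runoff depth d = V / A = 0.9239 in.
C = d / P = 0.9239 / 1.38 = 0.67.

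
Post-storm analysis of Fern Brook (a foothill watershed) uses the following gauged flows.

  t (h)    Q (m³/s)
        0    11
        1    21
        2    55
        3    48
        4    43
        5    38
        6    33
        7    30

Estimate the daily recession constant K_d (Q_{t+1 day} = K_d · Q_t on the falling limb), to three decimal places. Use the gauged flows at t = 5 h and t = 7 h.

Between t = 5 h and t = 7 h the flow falls from 38 to 30 m³/s over 2×1 h = 2 h.
Per-interval ratio K = (30/38)^(1/2) = 0.8885; K_d = K^(24/1) = 0.059.

K_d ≈ 0.059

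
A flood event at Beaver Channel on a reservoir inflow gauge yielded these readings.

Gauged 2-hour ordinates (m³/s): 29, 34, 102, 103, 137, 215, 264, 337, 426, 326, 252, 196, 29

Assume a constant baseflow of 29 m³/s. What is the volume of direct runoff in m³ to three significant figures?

Direct-runoff ordinates (Q − Q_b): 0.0, 5.0, 73.0, 74.0, 108.0, 186.0, 235.0, 308.0, 397.0, 297.0, 223.0, 167.0, 0.0 m³/s.
ΣQ_DR = 2073 m³/s.
With Δt = 2 h = 7200 s, V = ΣQ_DR · Δt = 2073 × 7200 = 1.49 × 10^7 m³.

V ≈ 1.49 × 10^7 m³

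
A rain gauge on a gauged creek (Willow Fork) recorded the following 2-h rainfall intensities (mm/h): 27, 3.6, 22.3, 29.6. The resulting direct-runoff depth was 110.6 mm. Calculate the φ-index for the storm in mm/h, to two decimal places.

φ ≈ 7.87 mm/h

Only the 3 blocks with intensity above φ contribute runoff: 27, 22.3, 29.6 mm/h.
Σ(I−φ)·Δt = d  ⇒  (27+22.3+29.6 − 3φ)·2 = 110.6
φ = (78.90 − 110.6/2) / 3 = 7.87 mm/h.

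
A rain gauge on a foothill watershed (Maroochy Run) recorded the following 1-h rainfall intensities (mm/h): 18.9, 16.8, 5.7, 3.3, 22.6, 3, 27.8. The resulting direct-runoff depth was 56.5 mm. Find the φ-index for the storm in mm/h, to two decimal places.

φ ≈ 7.40 mm/h

Only the 4 blocks with intensity above φ contribute runoff: 18.9, 16.8, 22.6, 27.8 mm/h.
Σ(I−φ)·Δt = d  ⇒  (18.9+16.8+22.6+27.8 − 4φ)·1 = 56.5
φ = (86.10 − 56.5/1) / 4 = 7.40 mm/h.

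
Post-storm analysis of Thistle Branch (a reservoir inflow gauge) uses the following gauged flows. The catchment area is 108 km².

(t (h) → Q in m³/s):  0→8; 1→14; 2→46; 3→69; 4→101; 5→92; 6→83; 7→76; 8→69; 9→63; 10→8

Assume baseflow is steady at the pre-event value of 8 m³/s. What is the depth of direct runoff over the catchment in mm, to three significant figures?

Direct runoff: 0.0, 6.0, 38.0, 61.0, 93.0, 84.0, 75.0, 68.0, 61.0, 55.0, 0.0 m³/s; ΣQ_DR = 541.0 m³/s.
V = ΣQ_DR · Δt = 541.0 × 3600 s = 1.948 × 10^6 m³.
Over A = 108 km², depth = V / A = 18.0 mm.

d ≈ 18.0 mm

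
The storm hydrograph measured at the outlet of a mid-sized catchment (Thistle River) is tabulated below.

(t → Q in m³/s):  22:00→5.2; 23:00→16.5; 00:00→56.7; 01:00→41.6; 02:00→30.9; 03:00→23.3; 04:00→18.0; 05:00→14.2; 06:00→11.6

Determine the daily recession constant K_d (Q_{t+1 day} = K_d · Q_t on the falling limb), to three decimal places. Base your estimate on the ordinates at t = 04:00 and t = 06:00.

K_d ≈ 0.005

Between t = 04:00 and t = 06:00 the flow falls from 18.0 to 11.6 m³/s over 2×1 h = 2 h.
Per-interval ratio K = (11.6/18.0)^(1/2) = 0.8028; K_d = K^(24/1) = 0.005.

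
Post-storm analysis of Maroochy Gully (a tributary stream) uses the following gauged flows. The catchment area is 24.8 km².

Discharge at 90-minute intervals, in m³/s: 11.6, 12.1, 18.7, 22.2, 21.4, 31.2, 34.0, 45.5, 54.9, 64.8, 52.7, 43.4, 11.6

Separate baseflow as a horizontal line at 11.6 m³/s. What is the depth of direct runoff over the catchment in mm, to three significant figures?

d ≈ 59.5 mm

Direct runoff: 0.0, 0.5, 7.1, 10.6, 9.8, 19.6, 22.4, 33.9, 43.3, 53.2, 41.1, 31.8, 0.0 m³/s; ΣQ_DR = 273.3 m³/s.
V = ΣQ_DR · Δt = 273.3 × 5400 s = 1.476 × 10^6 m³.
Over A = 24.8 km², depth = V / A = 59.5 mm.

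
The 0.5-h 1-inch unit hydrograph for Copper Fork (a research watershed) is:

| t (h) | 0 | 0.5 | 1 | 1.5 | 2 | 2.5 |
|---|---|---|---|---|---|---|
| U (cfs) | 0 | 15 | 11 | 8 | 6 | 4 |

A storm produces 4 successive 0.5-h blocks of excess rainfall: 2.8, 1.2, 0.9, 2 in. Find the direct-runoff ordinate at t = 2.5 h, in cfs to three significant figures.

Q ≈ 47.6 cfs

By discrete convolution, Q_j = Σ (P_i / 1 in) · U_{j−i}.
At t = 2.5 h (j=5): Q = (2.8/1)·4 + (1.2/1)·6 + (0.9/1)·8 + (2/1)·11 = 47.6 cfs.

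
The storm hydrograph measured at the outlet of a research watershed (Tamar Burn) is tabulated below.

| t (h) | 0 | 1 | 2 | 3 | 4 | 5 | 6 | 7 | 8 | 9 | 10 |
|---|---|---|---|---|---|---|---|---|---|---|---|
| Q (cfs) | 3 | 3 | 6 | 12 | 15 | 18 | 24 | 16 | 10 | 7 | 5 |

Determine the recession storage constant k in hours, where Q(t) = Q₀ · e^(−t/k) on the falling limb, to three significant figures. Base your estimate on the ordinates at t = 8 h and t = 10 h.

On the falling limb, Q drops from 10 to 5 cfs between t = 8 h and t = 10 h (Δt = 2 h).
k = −Δt / ln(Q₂/Q₁) = −2 / ln(5/10) = 2.89 h.

k ≈ 2.89 h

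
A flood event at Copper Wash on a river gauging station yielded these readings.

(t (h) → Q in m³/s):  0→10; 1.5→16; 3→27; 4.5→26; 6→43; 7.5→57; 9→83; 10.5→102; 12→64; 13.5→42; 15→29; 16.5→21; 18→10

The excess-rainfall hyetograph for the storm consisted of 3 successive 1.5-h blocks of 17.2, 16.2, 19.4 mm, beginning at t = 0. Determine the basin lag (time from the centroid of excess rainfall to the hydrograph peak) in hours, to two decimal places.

t_L ≈ 8.19 h

Centroid of excess rainfall: t_c = Σ P_i·t̄_i / ΣP_i = 2.3125 h (block centres at 0.75, 2.25, 3.75 h).
Hydrograph peak occurs at t = 10.5 h, so basin lag t_L = 10.5 − 2.3125 = 8.19 h.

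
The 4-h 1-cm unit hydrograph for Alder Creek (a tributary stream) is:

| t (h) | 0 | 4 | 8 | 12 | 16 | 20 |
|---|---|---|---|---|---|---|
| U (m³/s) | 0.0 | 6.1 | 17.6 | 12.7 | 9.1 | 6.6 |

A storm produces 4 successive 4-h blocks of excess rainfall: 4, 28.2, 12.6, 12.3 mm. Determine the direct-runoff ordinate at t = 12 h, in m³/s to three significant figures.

Q ≈ 62.4 m³/s

By discrete convolution, Q_j = Σ (P_i / 10 mm) · U_{j−i}.
At t = 12 h (j=3): Q = (4/10)·12.7 + (28.2/10)·17.6 + (12.6/10)·6.1 + (12.3/10)·0.0 = 62.4 m³/s.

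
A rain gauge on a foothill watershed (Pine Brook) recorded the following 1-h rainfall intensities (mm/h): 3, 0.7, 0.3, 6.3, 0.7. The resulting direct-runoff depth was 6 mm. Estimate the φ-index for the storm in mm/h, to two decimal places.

φ ≈ 1.65 mm/h

Only the 2 blocks with intensity above φ contribute runoff: 3, 6.3 mm/h.
Σ(I−φ)·Δt = d  ⇒  (3+6.3 − 2φ)·1 = 6
φ = (9.300 − 6/1) / 2 = 1.65 mm/h.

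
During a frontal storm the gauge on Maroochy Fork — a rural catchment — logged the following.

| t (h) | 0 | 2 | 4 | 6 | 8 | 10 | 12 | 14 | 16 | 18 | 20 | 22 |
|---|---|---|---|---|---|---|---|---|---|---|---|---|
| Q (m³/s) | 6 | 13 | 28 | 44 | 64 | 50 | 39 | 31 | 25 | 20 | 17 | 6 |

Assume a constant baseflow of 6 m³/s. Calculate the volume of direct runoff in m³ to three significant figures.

V ≈ 1.95 × 10^6 m³

Direct-runoff ordinates (Q − Q_b): 0.0, 7.0, 22.0, 38.0, 58.0, 44.0, 33.0, 25.0, 19.0, 14.0, 11.0, 0.0 m³/s.
ΣQ_DR = 271.0 m³/s.
With Δt = 2 h = 7200 s, V = ΣQ_DR · Δt = 271.0 × 7200 = 1.95 × 10^6 m³.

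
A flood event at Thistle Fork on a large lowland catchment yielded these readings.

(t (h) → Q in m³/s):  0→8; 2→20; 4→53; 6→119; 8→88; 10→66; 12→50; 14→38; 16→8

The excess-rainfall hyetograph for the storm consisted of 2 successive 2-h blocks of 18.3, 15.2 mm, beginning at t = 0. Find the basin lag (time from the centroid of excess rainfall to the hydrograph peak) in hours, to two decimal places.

t_L ≈ 4.09 h

Centroid of excess rainfall: t_c = Σ P_i·t̄_i / ΣP_i = 1.9075 h (block centres at 1, 3 h).
Hydrograph peak occurs at t = 6 h, so basin lag t_L = 6 − 1.9075 = 4.09 h.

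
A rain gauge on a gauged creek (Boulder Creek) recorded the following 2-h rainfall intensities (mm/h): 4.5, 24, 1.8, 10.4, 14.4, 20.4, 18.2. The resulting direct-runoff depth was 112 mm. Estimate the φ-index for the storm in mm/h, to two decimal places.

φ ≈ 6.28 mm/h

Only the 5 blocks with intensity above φ contribute runoff: 24, 10.4, 14.4, 20.4, 18.2 mm/h.
Σ(I−φ)·Δt = d  ⇒  (24+10.4+14.4+20.4+18.2 − 5φ)·2 = 112
φ = (87.40 − 112/2) / 5 = 6.28 mm/h.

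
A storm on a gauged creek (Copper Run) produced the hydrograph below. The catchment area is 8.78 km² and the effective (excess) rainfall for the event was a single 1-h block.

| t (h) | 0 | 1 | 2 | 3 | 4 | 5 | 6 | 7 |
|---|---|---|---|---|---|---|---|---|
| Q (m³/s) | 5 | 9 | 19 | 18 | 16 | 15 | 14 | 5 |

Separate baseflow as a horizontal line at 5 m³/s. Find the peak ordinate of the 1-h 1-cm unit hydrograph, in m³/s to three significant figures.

Direct runoff: 0.0, 4.0, 14.0, 13.0, 11.0, 10.0, 9.0, 0.0 m³/s; ΣQ_DR = 61.00 m³/s, peak = 14.0 m³/s.
Runoff depth d = ΣQ_DR·Δt / A = 61.00 × 3600 / (8.78 km²) = 25.01 mm.
The 1-cm UH is the DRH scaled by (10 mm)/d, so U_p = 14.0 × 10/25.01 = 5.60 m³/s.

U_p ≈ 5.60 m³/s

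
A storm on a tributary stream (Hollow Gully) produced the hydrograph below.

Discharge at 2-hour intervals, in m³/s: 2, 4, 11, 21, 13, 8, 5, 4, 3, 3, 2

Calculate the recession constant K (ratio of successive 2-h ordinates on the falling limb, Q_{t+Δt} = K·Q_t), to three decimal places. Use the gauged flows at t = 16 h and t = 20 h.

Using the recession-limb readings at t = 16 h and t = 20 h: Q falls from 3 to 2 m³/s over 2 intervals.
K = (Q₂/Q₁)^(1/2) = (2/3)^(1/2) = 0.816.

K ≈ 0.816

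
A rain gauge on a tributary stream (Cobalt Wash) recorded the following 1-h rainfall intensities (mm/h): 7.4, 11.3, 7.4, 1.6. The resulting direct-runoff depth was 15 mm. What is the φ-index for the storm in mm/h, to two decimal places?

φ ≈ 3.70 mm/h

Only the 3 blocks with intensity above φ contribute runoff: 7.4, 11.3, 7.4 mm/h.
Σ(I−φ)·Δt = d  ⇒  (7.4+11.3+7.4 − 3φ)·1 = 15
φ = (26.10 − 15/1) / 3 = 3.70 mm/h.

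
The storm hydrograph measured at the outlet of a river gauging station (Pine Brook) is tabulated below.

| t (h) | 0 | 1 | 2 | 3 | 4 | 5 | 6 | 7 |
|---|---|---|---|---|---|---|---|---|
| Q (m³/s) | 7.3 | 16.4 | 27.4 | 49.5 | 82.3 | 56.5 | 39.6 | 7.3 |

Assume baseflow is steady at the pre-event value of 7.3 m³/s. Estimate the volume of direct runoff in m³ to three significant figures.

V ≈ 8.20 × 10^5 m³

Direct-runoff ordinates (Q − Q_b): 0.0, 9.1, 20.1, 42.2, 75.0, 49.2, 32.3, 0.0 m³/s.
ΣQ_DR = 227.9 m³/s.
With Δt = 1 h = 3600 s, V = ΣQ_DR · Δt = 227.9 × 3600 = 8.20 × 10^5 m³.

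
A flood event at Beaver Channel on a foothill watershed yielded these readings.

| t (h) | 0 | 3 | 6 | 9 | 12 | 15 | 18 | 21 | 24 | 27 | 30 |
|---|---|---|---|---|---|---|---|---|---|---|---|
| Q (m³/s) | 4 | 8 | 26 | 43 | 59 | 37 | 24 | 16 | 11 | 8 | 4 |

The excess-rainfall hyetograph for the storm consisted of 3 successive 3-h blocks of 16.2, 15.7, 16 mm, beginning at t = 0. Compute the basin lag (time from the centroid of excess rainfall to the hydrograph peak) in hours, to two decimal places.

t_L ≈ 7.51 h

Centroid of excess rainfall: t_c = Σ P_i·t̄_i / ΣP_i = 4.4875 h (block centres at 1.5, 4.5, 7.5 h).
Hydrograph peak occurs at t = 12 h, so basin lag t_L = 12 − 4.4875 = 7.51 h.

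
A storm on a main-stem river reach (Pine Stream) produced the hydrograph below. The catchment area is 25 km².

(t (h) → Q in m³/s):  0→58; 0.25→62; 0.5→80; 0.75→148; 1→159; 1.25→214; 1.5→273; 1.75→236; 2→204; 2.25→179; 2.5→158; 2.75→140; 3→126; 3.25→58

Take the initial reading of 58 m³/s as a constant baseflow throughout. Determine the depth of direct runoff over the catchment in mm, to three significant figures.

d ≈ 46.2 mm

Direct runoff: 0.0, 4.0, 22.0, 90.0, 101.0, 156.0, 215.0, 178.0, 146.0, 121.0, 100.0, 82.0, 68.0, 0.0 m³/s; ΣQ_DR = 1283 m³/s.
V = ΣQ_DR · Δt = 1283 × 900 s = 1.155 × 10^6 m³.
Over A = 25 km², depth = V / A = 46.2 mm.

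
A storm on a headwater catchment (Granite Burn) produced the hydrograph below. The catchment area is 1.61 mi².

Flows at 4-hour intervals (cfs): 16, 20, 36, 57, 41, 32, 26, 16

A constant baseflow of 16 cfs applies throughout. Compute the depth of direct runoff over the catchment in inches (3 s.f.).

d ≈ 0.447 in

Direct runoff: 0.0, 4.0, 20.0, 41.0, 25.0, 16.0, 10.0, 0.0 cfs; ΣQ_DR = 116.0 cfs.
V = ΣQ_DR · Δt = 116.0 × 14400 s = 1.670 × 10^6 ft³.
Over A = 1.61 mi², depth = V / A = 0.447 in.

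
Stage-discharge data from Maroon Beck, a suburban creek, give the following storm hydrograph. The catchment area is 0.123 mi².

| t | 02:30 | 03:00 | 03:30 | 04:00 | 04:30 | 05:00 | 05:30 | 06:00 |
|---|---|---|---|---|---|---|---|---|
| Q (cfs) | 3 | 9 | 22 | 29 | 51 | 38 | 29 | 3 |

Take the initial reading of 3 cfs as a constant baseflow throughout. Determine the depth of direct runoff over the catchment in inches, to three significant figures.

d ≈ 1.01 in

Direct runoff: 0.0, 6.0, 19.0, 26.0, 48.0, 35.0, 26.0, 0.0 cfs; ΣQ_DR = 160.0 cfs.
V = ΣQ_DR · Δt = 160.0 × 1800 s = 2.880 × 10^5 ft³.
Over A = 0.123 mi², depth = V / A = 1.01 in.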